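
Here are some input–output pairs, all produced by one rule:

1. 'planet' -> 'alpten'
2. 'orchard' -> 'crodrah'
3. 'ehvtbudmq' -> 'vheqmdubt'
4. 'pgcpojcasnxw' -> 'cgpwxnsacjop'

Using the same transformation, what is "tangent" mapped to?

nattneg

The pattern: move the first 3 characters to the end (rotate left by 3), then reverse the string.
Working it through for "tangent": intermediate "genttan", final "nattneg".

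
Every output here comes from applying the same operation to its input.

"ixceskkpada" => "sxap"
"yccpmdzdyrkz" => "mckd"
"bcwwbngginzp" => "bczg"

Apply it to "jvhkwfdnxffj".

In each case the input is transformed by: keep one character in every 3, starting at position 2 (positions 2nd, 5th, 8th, ...), then swap each adjacent pair of characters (1↔2, 3↔4, ...).
Starting from "jvhkwfdnxffj": after the first operation, "vwnf"; after the second, "wvfn".
(Check on "yccpmdzdyrkz": → "cmdk" → "mckd" ✓)

wvfn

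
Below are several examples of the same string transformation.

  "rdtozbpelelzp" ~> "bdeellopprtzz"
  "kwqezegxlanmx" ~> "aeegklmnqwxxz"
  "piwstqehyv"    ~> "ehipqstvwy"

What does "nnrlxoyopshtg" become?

The pattern: sort the characters into alphabetical order.
"nnrlxoyopshtg" → "ghlnnooprstxy".

ghlnnooprstxy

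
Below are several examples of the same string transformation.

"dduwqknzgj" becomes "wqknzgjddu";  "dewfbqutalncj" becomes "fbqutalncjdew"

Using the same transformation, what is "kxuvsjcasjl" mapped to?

What's happening: move the first 3 characters to the end (rotate left by 3).
For "kxuvsjcasjl" the result is "vsjcasjlkxu".

vsjcasjlkxu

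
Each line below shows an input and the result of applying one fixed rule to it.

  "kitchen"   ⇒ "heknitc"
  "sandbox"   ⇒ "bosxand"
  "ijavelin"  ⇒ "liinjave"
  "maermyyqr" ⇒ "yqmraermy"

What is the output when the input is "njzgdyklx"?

Looking at the pairs, the operation is to swap the first and last characters, then move the last 3 characters to the front (rotate right by 3).
Doing the same to "njzgdyklx": "klnxjzgdy".
(Check on "maermyyqr": → "raermyyqm" → "yqmraermy" ✓)

klnxjzgdy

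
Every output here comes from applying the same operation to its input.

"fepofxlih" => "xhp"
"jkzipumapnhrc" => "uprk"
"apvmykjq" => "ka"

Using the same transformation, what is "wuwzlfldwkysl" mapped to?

The rule is to move the first 3 characters to the end (rotate left by 3), then keep one character in every 3, starting at position 3 (positions 3rd, 6th, 9th, ...).
Working it through for "wuwzlfldwkysl": intermediate "zlfldwkyslwuw", final "fwsu".
(Check on "apvmykjq": → "mykjqapv" → "ka" ✓)

fwsu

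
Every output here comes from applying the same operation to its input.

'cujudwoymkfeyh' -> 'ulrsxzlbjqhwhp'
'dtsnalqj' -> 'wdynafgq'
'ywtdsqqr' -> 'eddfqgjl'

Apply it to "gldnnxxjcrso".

bfepwkkaaqyt

In each case the input is transformed by: shift every letter 13 places forward in the alphabet (wrapping around) — i.e. ROT13, then reverse the string.
Starting from "gldnnxxjcrso": after the first operation, "tyqaakkwpefb"; after the second, "bfepwkkaaqyt".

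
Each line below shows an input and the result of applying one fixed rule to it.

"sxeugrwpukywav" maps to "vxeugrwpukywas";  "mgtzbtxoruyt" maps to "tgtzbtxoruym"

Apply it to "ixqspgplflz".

The pattern: swap the first and last characters.
For "ixqspgplflz" the result is "zxqspgplfli".

zxqspgplfli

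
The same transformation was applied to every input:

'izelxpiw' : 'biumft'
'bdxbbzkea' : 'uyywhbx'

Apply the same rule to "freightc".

bfdeqz

Looking at the pairs, the operation is to delete the first 2 characters, then shift every letter 3 places backward in the alphabet (wrapping around).
For "freightc", step one produces "eightc"; step two turns that into "bfdeqz".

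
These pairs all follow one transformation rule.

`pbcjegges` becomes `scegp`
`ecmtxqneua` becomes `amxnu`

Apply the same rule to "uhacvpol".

The rule is to swap the first and last characters, then keep every other character starting from the first (positions 1st, 3rd, 5th, ...).
Starting from "uhacvpol": after the first operation, "lhacvpou"; after the second, "lavo".

lavo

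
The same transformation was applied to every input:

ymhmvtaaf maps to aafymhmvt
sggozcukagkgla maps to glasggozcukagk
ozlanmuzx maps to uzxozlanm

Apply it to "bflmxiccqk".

Each output is the input with this applied: move the last 3 characters to the front (rotate right by 3).
For "bflmxiccqk" the result is "cqkbflmxic".

cqkbflmxic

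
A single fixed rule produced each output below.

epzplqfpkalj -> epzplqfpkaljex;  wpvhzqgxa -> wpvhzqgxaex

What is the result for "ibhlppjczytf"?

Each output is the input with this applied: append "ex".
Doing the same to "ibhlppjczytf": "ibhlppjczytfex".

ibhlppjczytfex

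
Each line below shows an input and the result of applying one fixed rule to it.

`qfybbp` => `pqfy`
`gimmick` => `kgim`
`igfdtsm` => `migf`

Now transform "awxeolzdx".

xawx

The rule is to move the last character to the front, then keep only the first 4 characters.
"awxeolzdx" → "xawxeolzd" → "xawx".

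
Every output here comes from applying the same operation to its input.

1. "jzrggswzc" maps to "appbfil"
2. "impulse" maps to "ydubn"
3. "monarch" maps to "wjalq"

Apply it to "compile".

vyrun

The rule is to delete the first 2 characters, then shift every letter 9 places forward in the alphabet (wrapping around).
Applying both steps to "compile": "mpile", then "vyrun".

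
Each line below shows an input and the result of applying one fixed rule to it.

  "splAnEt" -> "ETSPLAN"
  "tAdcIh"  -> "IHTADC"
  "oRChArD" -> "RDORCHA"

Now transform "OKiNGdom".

OMOKINGD

In each case the input is transformed by: move the last 2 characters to the front (rotate right by 2), then convert every letter to uppercase.
"OKiNGdom" → "omOKiNGd" → "OMOKINGD".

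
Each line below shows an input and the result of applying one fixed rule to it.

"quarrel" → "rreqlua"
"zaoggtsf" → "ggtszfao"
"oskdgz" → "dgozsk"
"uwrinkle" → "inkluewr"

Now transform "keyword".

In each case the input is transformed by: swap the first and last characters, then move the first 3 characters to the end (rotate left by 3).
Applying that to "keyword" gives "workdey".

workdey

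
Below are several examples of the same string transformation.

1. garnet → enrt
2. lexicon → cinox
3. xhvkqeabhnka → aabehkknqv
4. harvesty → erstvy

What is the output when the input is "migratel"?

What's happening: delete the first 2 characters, then sort the characters into alphabetical order.
"migratel" → "gratel" → "aeglrt".

aeglrt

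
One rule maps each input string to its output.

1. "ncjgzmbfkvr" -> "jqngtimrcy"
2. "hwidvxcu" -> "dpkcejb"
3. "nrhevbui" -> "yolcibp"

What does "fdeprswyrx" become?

Rule — delete the first character, then shift every letter 7 places forward in the alphabet (wrapping around).
"fdeprswyrx" → "deprswyrx" → "klwyzdfye".

klwyzdfye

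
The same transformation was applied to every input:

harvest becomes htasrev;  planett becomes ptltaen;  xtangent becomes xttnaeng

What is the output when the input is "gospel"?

The rule is to take characters alternately from the front and the back (1st, last, 2nd, 2nd-last, ...).
For "gospel" the result is "gloesp".

gloesp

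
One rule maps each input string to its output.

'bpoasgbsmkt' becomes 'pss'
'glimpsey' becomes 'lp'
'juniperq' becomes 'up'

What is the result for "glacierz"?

li

What's happening: keep one character in every 3, starting at position 2 (positions 2nd, 5th, 8th, ...), then delete the last character.
Working it through for "glacierz": intermediate "liz", final "li".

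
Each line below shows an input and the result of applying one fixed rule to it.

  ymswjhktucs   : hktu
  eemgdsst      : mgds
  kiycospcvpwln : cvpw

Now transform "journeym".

urne

Rule — move the last 2 characters to the front (rotate right by 2), then keep only the last 4 characters.
Starting from "journeym": after the first operation, "ymjourne"; after the second, "urne".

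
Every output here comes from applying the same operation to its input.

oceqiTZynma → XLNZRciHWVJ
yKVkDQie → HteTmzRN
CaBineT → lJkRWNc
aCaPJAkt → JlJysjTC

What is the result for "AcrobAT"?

The pattern: flip the case of every letter, then shift every letter 9 places forward in the alphabet (wrapping around).
On "AcrobAT" that produces "jLAXKjc".

jLAXKjc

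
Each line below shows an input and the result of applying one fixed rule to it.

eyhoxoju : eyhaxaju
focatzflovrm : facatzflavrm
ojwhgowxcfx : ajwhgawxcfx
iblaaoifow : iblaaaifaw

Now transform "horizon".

Each output is the input with this applied: replace every "o" with "a".
On "horizon" that produces "harizan".

harizan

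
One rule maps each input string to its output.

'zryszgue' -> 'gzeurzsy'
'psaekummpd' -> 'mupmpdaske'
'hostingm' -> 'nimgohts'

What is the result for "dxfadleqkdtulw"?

The rule is to swap the front and back halves of the string, then swap each adjacent pair of characters (1↔2, 3↔4, ...).
"dxfadleqkdtulw" → "kqtdludwfxdael".

kqtdludwfxdael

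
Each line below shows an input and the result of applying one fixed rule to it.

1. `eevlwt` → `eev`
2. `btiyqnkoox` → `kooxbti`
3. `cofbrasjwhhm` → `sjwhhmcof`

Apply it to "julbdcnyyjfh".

In each case the input is transformed by: move the first 3 characters to the end (rotate left by 3), then delete the first 3 characters.
Starting from "julbdcnyyjfh": after the first operation, "bdcnyyjfhjul"; after the second, "nyyjfhjul".
(Check on "cofbrasjwhhm": → "brasjwhhmcof" → "sjwhhmcof" ✓)

nyyjfhjul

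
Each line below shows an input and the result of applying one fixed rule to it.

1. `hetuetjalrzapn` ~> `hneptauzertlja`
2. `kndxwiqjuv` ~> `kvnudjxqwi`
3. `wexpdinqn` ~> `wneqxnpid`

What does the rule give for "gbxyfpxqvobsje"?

gebjxsybfopvxq

The transformation: take characters alternately from the front and the back (1st, last, 2nd, 2nd-last, ...).
Applying that to "gbxyfpxqvobsje" gives "gebjxsybfopvxq".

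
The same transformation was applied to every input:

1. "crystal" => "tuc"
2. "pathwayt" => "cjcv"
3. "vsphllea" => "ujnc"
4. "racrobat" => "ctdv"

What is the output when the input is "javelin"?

What's happening: keep every other character starting from the second (positions 2nd, 4th, 6th, ...), then shift every letter 2 places forward in the alphabet (wrapping around).
On "javelin": the first step gives "aei", and the second then gives "cgk".

cgk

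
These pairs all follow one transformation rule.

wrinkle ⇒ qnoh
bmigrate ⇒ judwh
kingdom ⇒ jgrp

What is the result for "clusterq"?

In each case the input is transformed by: shift every letter 3 places forward in the alphabet (wrapping around), then delete the first 3 characters.
Starting from "clusterq": after the first operation, "foxvwhut"; after the second, "vwhut".

vwhut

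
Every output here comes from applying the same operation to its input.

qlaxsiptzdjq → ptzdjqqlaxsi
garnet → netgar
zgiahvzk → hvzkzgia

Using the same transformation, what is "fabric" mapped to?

ricfab

The pattern: swap the front and back halves of the string.
Doing the same to "fabric": "ricfab".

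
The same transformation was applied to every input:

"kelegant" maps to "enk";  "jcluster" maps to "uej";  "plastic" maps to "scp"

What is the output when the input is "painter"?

nrp

Looking at the pairs, the operation is to keep one character in every 3, starting at position 1 (positions 1st, 4th, 7th, ...), then move the first character to the end.
Applying both steps to "painter": "pnr", then "nrp".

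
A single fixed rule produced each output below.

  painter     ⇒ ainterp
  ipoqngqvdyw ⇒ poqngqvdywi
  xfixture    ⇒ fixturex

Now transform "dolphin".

What's happening: move the first character to the end.
On "dolphin" that produces "olphind".

olphind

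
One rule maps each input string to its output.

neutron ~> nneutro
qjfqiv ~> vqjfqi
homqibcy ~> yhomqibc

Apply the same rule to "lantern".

nlanter

Each output is the input with this applied: move the last character to the front.
For "lantern" the result is "nlanter".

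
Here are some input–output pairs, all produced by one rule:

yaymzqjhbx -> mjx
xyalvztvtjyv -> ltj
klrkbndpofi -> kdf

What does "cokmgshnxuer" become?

mhu

In each case the input is transformed by: delete the first 3 characters, then keep one character in every 3, starting at position 1 (positions 1st, 4th, 7th, ...).
Working it through for "cokmgshnxuer": intermediate "mgshnxuer", final "mhu".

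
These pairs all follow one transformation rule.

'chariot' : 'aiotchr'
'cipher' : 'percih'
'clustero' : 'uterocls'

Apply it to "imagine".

aineimg

In each case the input is transformed by: move the first 3 characters to the end (rotate left by 3), then swap the first and last characters.
For "imagine", step one produces "gineima"; step two turns that into "aineimg".
(Check on "clustero": → "steroclu" → "uterocls" ✓)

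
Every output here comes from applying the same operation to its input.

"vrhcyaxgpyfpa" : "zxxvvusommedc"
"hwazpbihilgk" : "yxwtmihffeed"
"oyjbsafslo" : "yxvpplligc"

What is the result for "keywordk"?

The rule is to shift every letter 3 places backward in the alphabet (wrapping around), then sort the characters into reverse alphabetical order.
Applying both steps to "keywordk": "hbvtloah", then "vtolhhba".

vtolhhba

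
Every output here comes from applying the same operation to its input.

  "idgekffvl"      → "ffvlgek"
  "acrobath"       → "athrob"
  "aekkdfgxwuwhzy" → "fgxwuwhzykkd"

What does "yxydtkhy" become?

The transformation: delete the first 2 characters, then move the first 3 characters to the end (rotate left by 3).
Doing the same to "yxydtkhy": "khyydt".
(Check on "acrobath": → "robath" → "athrob" ✓)

khyydt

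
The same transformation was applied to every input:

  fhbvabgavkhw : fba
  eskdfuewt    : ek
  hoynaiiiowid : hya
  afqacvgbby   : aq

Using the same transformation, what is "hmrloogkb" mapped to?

hr

The transformation: keep every other character starting from the first (positions 1st, 3rd, 5th, ...), then delete the last 3 characters.
Working it through for "hmrloogkb": intermediate "hrogb", final "hr".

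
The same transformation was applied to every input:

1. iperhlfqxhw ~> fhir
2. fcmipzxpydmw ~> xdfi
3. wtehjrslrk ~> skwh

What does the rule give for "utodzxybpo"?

youd

Looking at the pairs, the operation is to keep one character in every 3, starting at position 1 (positions 1st, 4th, 7th, ...), then move the last 2 characters to the front (rotate right by 2).
"utodzxybpo" → "udyo" → "youd".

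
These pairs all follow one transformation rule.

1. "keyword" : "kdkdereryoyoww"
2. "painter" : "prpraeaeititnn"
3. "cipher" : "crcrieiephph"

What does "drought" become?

The transformation: double every character, then take characters alternately from the front and the back (1st, last, 2nd, 2nd-last, ...).
"drought" → "ddrroouugghhtt" → "dtdtrhrhogoguu".

dtdtrhrhogoguu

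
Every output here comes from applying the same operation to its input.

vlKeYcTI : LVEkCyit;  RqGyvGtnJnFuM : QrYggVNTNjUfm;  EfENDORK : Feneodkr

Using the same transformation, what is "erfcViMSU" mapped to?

Rule — flip the case of every letter, then swap each adjacent pair of characters (1↔2, 3↔4, ...).
Starting from "erfcViMSU": after the first operation, "ERFCvImsu"; after the second, "RECFIvsmu".

RECFIvsmu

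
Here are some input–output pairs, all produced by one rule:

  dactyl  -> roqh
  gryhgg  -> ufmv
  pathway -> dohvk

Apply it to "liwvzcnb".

zwkjnq

What's happening: shift every letter 12 places backward in the alphabet (wrapping around), then delete the last 2 characters.
"liwvzcnb" → "zwkjnqbp" → "zwkjnq".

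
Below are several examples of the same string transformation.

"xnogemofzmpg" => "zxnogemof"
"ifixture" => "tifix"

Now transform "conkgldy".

gconk

Each output is the input with this applied: delete the last 3 characters, then move the last character to the front.
Working it through for "conkgldy": intermediate "conkg", final "gconk".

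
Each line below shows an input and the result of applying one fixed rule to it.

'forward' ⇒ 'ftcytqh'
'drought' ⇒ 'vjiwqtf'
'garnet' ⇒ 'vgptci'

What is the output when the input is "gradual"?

ncwfcti

The transformation: reverse the string, then shift every letter 2 places forward in the alphabet (wrapping around).
On "gradual": the first step gives "laudarg", and the second then gives "ncwfcti".
(Check on "drought": → "thguord" → "vjiwqtf" ✓)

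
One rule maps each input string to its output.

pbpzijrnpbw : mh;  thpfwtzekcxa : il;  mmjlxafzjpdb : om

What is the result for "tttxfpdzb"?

km

The rule is to shift every letter 11 places forward in the alphabet (wrapping around), then keep only the last 2 characters.
Working it through for "tttxfpdzb": intermediate "eeeiqaokm", final "km".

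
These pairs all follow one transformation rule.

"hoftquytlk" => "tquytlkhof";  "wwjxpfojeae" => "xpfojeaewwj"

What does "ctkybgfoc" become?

ybgfocctk

The transformation: move the first 3 characters to the end (rotate left by 3).
For "ctkybgfoc" the result is "ybgfocctk".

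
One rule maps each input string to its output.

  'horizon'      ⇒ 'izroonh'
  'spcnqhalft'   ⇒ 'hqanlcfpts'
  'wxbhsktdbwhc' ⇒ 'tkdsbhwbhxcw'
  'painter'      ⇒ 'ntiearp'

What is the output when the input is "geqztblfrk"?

btlzfqrekg

The pattern: take characters alternately from the front and the back (1st, last, 2nd, 2nd-last, ...), then reverse the string.
On "geqztblfrk": the first step gives "gkerqfzltb", and the second then gives "btlzfqrekg".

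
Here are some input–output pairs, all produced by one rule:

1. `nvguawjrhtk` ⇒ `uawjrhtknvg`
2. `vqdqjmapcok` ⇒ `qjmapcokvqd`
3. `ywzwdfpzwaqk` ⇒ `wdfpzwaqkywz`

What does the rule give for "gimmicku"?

The transformation: move the first 3 characters to the end (rotate left by 3).
Applying that to "gimmicku" gives "mickugim".

mickugim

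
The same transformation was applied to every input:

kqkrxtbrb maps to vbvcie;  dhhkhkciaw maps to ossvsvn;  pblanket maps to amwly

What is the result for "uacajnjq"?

The rule is to delete the last 3 characters, then shift every letter 11 places forward in the alphabet (wrapping around).
Applying both steps to "uacajnjq": "uacaj", then "flnlu".
(Check on "dhhkhkciaw": → "dhhkhkc" → "ossvsvn" ✓)

flnlu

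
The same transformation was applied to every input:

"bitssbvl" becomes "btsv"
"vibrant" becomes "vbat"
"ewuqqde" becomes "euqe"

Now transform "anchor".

Rule — keep every other character starting from the first (positions 1st, 3rd, 5th, ...).
On "anchor" that produces "aco".

aco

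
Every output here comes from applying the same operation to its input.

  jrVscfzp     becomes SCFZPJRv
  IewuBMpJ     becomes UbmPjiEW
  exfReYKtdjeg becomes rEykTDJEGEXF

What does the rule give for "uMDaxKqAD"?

The transformation: flip the case of every letter, then move the first 3 characters to the end (rotate left by 3).
"uMDaxKqAD" → "UmdAXkQad" → "AXkQadUmd".

AXkQadUmd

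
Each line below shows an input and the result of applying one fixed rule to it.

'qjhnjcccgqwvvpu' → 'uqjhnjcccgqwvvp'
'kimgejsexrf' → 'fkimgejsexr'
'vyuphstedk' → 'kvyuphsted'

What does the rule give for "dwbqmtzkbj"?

Looking at the pairs, the operation is to move the last character to the front.
Applying that to "dwbqmtzkbj" gives "jdwbqmtzkb".

jdwbqmtzkb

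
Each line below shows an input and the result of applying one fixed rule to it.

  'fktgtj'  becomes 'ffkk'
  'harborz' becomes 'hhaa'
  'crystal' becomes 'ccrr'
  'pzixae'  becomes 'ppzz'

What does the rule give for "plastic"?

ppll

In each case the input is transformed by: double every character, then keep only the first 4 characters.
Starting from "plastic": after the first operation, "ppllaassttiicc"; after the second, "ppll".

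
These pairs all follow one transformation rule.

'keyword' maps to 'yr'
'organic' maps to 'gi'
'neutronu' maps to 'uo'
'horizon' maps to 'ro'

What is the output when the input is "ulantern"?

Looking at the pairs, the operation is to keep one character in every 3, starting at position 3 (positions 3rd, 6th, 9th, ...).
On "ulantern" that produces "ae".

ae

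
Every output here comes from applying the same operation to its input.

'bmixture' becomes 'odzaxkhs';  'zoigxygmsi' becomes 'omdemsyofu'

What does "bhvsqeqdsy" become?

bywkwjyehn

The rule is to shift every letter 6 places forward in the alphabet (wrapping around), then move the first 2 characters to the end (rotate left by 2).
Applying both steps to "bhvsqeqdsy": "hnbywkwjye", then "bywkwjyehn".
(Check on "zoigxygmsi": → "fuomdemsyo" → "omdemsyofu" ✓)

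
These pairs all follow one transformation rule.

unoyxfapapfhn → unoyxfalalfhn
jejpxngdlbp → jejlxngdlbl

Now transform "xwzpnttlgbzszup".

xwzlnttlgbzszul

Each output is the input with this applied: replace every "p" with "l".
Doing the same to "xwzpnttlgbzszup": "xwzlnttlgbzszul".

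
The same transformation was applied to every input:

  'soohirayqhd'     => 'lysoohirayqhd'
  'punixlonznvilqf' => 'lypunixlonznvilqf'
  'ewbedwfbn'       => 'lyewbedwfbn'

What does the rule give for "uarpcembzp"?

What's happening: prepend "ly".
"uarpcembzp" → "lyuarpcembzp".

lyuarpcembzp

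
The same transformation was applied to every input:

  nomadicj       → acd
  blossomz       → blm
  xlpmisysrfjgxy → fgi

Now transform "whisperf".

The rule is to sort the characters into alphabetical order, then keep only the first 3 characters.
For "whisperf", step one produces "efhiprsw"; step two turns that into "efh".

efh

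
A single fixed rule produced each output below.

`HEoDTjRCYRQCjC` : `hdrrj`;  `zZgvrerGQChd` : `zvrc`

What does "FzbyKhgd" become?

fyg

The transformation: keep one character in every 3, starting at position 1 (positions 1st, 4th, 7th, ...), then convert every letter to lowercase.
Applying that to "FzbyKhgd" gives "fyg".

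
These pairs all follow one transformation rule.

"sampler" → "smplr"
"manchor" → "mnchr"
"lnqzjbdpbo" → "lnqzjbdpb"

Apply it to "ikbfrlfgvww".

The pattern: remove every vowel.
On "ikbfrlfgvww" that produces "kbfrlfgvww".

kbfrlfgvww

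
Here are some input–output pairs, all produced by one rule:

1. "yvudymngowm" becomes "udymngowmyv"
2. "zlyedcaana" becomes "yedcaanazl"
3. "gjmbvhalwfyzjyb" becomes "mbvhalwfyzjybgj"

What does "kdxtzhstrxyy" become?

xtzhstrxyykd

Looking at the pairs, the operation is to move the first 2 characters to the end (rotate left by 2).
For "kdxtzhstrxyy" the result is "xtzhstrxyykd".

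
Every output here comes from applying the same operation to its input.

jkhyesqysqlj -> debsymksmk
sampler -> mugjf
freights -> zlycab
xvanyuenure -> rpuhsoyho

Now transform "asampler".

umugjf

The rule is to delete the last 2 characters, then shift every letter 6 places backward in the alphabet (wrapping around).
Applying both steps to "asampler": "asampl", then "umugjf".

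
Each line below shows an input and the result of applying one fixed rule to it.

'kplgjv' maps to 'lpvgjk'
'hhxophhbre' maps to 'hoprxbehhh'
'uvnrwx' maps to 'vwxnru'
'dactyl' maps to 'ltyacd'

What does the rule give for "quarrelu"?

Looking at the pairs, the operation is to sort the characters into alphabetical order, then swap the front and back halves of the string.
On "quarrelu": the first step gives "aelqrruu", and the second then gives "rruuaelq".

rruuaelq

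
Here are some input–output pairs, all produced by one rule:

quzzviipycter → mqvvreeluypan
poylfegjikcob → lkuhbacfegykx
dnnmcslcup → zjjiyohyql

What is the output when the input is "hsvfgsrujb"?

The pattern: shift every letter 4 places backward in the alphabet (wrapping around).
So "hsvfgsrujb" becomes "dorbconqfx".

dorbconqfx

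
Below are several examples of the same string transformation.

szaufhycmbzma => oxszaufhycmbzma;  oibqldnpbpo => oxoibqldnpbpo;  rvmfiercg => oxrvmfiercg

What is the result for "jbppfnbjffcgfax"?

What's happening: prepend "ox".
Applying that to "jbppfnbjffcgfax" gives "oxjbppfnbjffcgfax".

oxjbppfnbjffcgfax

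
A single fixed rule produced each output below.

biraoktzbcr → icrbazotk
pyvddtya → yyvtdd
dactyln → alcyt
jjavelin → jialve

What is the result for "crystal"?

rayts

Looking at the pairs, the operation is to take characters alternately from the front and the back (1st, last, 2nd, 2nd-last, ...), then delete the first 2 characters.
"crystal" → "rayts".
(Check on "biraoktzbcr": → "bricrbazotk" → "icrbazotk" ✓)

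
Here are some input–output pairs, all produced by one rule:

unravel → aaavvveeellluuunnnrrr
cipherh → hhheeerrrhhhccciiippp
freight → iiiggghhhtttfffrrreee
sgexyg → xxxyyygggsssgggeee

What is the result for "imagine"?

Each output is the input with this applied: move the first 3 characters to the end (rotate left by 3), then repeat every character 3 times.
On "imagine" that produces "gggiiinnneeeiiimmmaaa".

gggiiinnneeeiiimmmaaa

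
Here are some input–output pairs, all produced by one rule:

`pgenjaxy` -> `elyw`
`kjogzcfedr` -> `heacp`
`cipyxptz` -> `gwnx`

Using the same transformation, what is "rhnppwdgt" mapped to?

fnue

In each case the input is transformed by: shift every letter 2 places backward in the alphabet (wrapping around), then keep every other character starting from the second (positions 2nd, 4th, 6th, ...).
"rhnppwdgt" → "pflnnuber" → "fnue".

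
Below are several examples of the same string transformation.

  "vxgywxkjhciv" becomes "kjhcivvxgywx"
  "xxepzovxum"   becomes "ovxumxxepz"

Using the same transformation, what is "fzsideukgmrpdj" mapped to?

kgmrpdjfzsideu

Each output is the input with this applied: swap the front and back halves of the string.
Applying that to "fzsideukgmrpdj" gives "kgmrpdjfzsideu".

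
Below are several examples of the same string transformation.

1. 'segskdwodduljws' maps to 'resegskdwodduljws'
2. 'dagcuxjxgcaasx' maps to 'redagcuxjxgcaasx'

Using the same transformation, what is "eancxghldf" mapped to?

The pattern: prepend "re".
"eancxghldf" → "reeancxghldf".

reeancxghldf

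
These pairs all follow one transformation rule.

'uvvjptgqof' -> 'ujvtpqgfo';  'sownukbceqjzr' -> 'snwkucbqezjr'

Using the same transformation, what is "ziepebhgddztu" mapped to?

Looking at the pairs, the operation is to swap each adjacent pair of characters (1↔2, 3↔4, ...), then delete the first character.
"ziepebhgddztu" → "izpebeghddtzu" → "zpebeghddtzu".

zpebeghddtzu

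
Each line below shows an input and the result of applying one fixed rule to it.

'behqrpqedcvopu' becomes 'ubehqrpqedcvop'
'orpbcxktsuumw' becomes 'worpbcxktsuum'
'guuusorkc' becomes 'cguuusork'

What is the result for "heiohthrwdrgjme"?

What's happening: move the last character to the front.
So "heiohthrwdrgjme" becomes "eheiohthrwdrgjm".

eheiohthrwdrgjm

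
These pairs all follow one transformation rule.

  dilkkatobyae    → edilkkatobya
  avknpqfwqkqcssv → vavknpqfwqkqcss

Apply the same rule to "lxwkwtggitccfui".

In each case the input is transformed by: move the last character to the front.
For "lxwkwtggitccfui" the result is "ilxwkwtggitccfu".

ilxwkwtggitccfu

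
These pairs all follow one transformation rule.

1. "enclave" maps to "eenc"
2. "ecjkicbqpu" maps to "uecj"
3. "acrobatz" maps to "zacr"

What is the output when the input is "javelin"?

njav

The rule is to move the first 3 characters to the end (rotate left by 3), then keep only the last 4 characters.
"javelin" → "elinjav" → "njav".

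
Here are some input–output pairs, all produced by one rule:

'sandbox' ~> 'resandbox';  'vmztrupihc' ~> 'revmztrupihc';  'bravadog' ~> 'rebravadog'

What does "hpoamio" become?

rehpoamio

In each case the input is transformed by: prepend "re".
"hpoamio" → "rehpoamio".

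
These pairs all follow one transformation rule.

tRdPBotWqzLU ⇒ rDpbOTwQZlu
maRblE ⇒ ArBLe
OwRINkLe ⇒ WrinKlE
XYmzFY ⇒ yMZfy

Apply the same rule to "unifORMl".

NIFormL

Each output is the input with this applied: flip the case of every letter, then delete the first character.
"unifORMl" → "UNIFormL" → "NIFormL".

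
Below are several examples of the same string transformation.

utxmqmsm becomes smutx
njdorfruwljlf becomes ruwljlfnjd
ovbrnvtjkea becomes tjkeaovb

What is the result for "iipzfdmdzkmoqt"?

mdzkmoqtiip

Looking at the pairs, the operation is to move the first 3 characters to the end (rotate left by 3), then delete the first 3 characters.
"iipzfdmdzkmoqt" → "zfdmdzkmoqtiip" → "mdzkmoqtiip".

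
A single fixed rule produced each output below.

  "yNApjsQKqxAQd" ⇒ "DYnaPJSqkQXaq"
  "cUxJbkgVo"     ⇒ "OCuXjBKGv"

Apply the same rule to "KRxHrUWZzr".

The pattern: flip the case of every letter, then move the last character to the front.
Applying that to "KRxHrUWZzr" gives "RkrXhRuwzZ".
(Check on "yNApjsQKqxAQd": → "YnaPJSqkQXaqD" → "DYnaPJSqkQXaq" ✓)

RkrXhRuwzZ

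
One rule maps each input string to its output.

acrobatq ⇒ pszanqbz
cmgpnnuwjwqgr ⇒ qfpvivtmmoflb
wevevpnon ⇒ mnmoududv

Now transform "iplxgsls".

The transformation: shift every letter 1 place backward in the alphabet (wrapping around), then reverse the string.
"iplxgsls" → "rkrfwkoh".

rkrfwkoh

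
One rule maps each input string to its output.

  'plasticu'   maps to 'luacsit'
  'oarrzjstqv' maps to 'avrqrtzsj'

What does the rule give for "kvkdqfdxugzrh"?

Rule — delete the first character, then take characters alternately from the front and the back (1st, last, 2nd, 2nd-last, ...).
"kvkdqfdxugzrh" → "vkdqfdxugzrh" → "vhkrdzqgfudx".
(Check on "oarrzjstqv": → "arrzjstqv" → "avrqrtzsj" ✓)

vhkrdzqgfudx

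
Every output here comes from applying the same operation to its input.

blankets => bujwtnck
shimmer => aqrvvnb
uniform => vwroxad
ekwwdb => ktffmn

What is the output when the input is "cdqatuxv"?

emzjcdgl

The pattern: swap the first and last characters, then shift every letter 9 places forward in the alphabet (wrapping around).
On "cdqatuxv": the first step gives "vdqatuxc", and the second then gives "emzjcdgl".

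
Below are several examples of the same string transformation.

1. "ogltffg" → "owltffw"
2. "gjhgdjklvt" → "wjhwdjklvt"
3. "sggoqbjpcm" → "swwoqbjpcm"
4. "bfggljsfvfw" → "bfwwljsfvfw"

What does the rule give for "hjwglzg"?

hjwwlzw

Each output is the input with this applied: replace every "g" with "w".
So "hjwglzg" becomes "hjwwlzw".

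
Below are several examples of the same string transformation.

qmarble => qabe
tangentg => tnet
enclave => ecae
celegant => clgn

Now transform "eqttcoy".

Each output is the input with this applied: keep every other character starting from the first (positions 1st, 3rd, 5th, ...).
So "eqttcoy" becomes "etcy".

etcy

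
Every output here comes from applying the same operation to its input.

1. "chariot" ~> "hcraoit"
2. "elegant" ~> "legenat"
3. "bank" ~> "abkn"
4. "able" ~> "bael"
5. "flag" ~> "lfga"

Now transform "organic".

roaginc

In each case the input is transformed by: swap each adjacent pair of characters (1↔2, 3↔4, ...).
On "organic" that produces "roaginc".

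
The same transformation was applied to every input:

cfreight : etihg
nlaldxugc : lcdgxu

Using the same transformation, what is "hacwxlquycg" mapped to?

Looking at the pairs, the operation is to delete the first 3 characters, then take characters alternately from the front and the back (1st, last, 2nd, 2nd-last, ...).
Starting from "hacwxlquycg": after the first operation, "wxlquycg"; after the second, "wgxclyqu".

wgxclyqu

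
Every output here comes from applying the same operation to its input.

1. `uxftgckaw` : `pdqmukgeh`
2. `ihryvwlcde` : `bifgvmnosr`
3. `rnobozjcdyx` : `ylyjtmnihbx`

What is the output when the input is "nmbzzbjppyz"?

In each case the input is transformed by: shift every letter 10 places forward in the alphabet (wrapping around), then move the first 2 characters to the end (rotate left by 2).
"nmbzzbjppyz" → "xwljjltzzij" → "ljjltzzijxw".

ljjltzzijxw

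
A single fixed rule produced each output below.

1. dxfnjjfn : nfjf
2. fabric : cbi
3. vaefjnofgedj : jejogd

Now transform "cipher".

rpe

Rule — swap the first and last characters, then keep every other character starting from the first (positions 1st, 3rd, 5th, ...).
On "cipher": the first step gives "riphec", and the second then gives "rpe".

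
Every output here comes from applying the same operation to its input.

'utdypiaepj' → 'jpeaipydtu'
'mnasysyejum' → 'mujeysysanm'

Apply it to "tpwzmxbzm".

What's happening: reverse the string.
Applying that to "tpwzmxbzm" gives "mzbxmzwpt".

mzbxmzwpt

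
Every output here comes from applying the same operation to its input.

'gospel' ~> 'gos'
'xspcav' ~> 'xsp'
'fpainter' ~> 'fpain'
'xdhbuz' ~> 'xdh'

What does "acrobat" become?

acro

Looking at the pairs, the operation is to delete the last 3 characters.
For "acrobat" the result is "acro".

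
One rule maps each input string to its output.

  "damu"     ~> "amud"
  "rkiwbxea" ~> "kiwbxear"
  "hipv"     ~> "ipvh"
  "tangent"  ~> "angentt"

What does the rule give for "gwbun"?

Each output is the input with this applied: move the first character to the end.
On "gwbun" that produces "wbung".

wbung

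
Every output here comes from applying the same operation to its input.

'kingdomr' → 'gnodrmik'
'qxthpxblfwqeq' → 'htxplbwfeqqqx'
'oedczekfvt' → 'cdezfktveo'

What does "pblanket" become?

The transformation: move the first 2 characters to the end (rotate left by 2), then swap each adjacent pair of characters (1↔2, 3↔4, ...).
For "pblanket", step one produces "lanketpb"; step two turns that into "alkntebp".

alkntebp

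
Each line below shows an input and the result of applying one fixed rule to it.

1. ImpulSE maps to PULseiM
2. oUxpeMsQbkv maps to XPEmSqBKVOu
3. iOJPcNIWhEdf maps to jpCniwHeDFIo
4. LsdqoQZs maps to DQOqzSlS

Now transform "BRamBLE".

AMblebr

Rule — flip the case of every letter, then move the first 2 characters to the end (rotate left by 2).
For "BRamBLE", step one produces "brAMble"; step two turns that into "AMblebr".
(Check on "oUxpeMsQbkv": → "OuXPEmSqBKV" → "XPEmSqBKVOu" ✓)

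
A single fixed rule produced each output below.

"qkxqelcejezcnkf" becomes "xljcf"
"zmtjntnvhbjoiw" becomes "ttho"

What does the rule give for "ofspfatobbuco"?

Looking at the pairs, the operation is to keep one character in every 3, starting at position 3 (positions 3rd, 6th, 9th, ...).
So "ofspfatobbuco" becomes "sabc".

sabc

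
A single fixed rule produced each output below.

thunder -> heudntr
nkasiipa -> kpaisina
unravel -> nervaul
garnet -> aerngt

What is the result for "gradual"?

raaudgl

Each output is the input with this applied: take characters alternately from the front and the back (1st, last, 2nd, 2nd-last, ...), then move the first 2 characters to the end (rotate left by 2).
"gradual" → "glraaud" → "raaudgl".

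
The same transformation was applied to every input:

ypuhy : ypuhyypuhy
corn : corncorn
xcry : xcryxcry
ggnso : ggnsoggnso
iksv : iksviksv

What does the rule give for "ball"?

ballball

The transformation: write the whole string twice.
So "ball" becomes "ballball".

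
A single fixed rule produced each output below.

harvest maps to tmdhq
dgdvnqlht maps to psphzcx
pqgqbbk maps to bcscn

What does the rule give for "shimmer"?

Rule — shift every letter 12 places forward in the alphabet (wrapping around), then delete the last 2 characters.
Applying both steps to "shimmer": "etuyyqd", then "etuyy".

etuyy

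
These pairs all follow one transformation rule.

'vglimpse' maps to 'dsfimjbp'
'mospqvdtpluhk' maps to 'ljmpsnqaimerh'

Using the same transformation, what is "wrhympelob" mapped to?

otvemjibyl

In each case the input is transformed by: swap each adjacent pair of characters (1↔2, 3↔4, ...), then shift every letter 3 places backward in the alphabet (wrapping around).
Starting from "wrhympelob": after the first operation, "rwyhpmlebo"; after the second, "otvemjibyl".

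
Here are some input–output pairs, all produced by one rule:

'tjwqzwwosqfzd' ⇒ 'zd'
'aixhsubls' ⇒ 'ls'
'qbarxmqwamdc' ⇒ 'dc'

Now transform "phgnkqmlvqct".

ct

The rule is to keep only the last 2 characters.
For "phgnkqmlvqct" the result is "ct".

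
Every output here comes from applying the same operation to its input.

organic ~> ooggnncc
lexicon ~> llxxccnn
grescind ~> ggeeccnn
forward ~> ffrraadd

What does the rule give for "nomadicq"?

What's happening: keep every other character starting from the first (positions 1st, 3rd, 5th, ...), then double every character.
For "nomadicq", step one produces "nmdc"; step two turns that into "nnmmddcc".
(Check on "lexicon": → "lxcn" → "llxxccnn" ✓)

nnmmddcc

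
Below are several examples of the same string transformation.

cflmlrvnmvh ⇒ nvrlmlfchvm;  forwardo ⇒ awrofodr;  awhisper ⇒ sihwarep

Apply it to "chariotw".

Each output is the input with this applied: move the last 3 characters to the front (rotate right by 3), then reverse the string.
For "chariotw" the result is "irahcwto".
(Check on "awhisper": → "perawhis" → "sihwarep" ✓)

irahcwto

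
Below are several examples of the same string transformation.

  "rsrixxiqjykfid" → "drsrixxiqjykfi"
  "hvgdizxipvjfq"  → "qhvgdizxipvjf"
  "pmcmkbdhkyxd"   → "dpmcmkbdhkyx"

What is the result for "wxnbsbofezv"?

vwxnbsbofez

The transformation: move the last character to the front.
Applying that to "wxnbsbofezv" gives "vwxnbsbofez".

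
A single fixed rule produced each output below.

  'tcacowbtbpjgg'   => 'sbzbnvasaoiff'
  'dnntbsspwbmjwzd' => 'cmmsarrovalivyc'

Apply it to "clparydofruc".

The pattern: shift every letter 1 place backward in the alphabet (wrapping around).
For "clparydofruc" the result is "bkozqxcneqtb".

bkozqxcneqtb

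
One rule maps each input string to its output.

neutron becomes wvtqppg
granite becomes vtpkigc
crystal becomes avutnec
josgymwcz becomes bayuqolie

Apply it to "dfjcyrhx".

The transformation: sort the characters into reverse alphabetical order, then shift every letter 2 places forward in the alphabet (wrapping around).
"dfjcyrhx" → "aztljhfe".

aztljhfe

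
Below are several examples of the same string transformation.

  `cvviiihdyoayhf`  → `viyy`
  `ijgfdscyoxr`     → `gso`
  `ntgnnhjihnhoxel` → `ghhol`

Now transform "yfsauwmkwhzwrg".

What's happening: keep one character in every 3, starting at position 3 (positions 3rd, 6th, 9th, ...).
"yfsauwmkwhzwrg" → "swww".

swww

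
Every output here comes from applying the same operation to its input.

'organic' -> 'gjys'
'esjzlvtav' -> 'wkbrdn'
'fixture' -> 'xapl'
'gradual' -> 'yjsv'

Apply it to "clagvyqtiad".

udsynqil

The rule is to shift every letter 8 places backward in the alphabet (wrapping around), then delete the last 3 characters.
On "clagvyqtiad": the first step gives "udsynqilasv", and the second then gives "udsynqil".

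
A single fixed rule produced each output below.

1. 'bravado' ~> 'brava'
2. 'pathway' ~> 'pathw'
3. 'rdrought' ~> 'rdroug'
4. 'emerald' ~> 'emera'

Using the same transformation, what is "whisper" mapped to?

whisp

The rule is to delete the last 2 characters.
Doing the same to "whisper": "whisp".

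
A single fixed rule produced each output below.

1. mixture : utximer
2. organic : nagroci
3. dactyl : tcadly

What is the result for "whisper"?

Rule — move the last 2 characters to the front (rotate right by 2), then reverse the string.
Applying both steps to "whisper": "erwhisp", then "psihwre".

psihwre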